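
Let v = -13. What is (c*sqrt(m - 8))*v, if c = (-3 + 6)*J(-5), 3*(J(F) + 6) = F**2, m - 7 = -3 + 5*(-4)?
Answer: -182*I*sqrt(6) ≈ -445.81*I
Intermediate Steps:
m = -16 (m = 7 + (-3 + 5*(-4)) = 7 + (-3 - 20) = 7 - 23 = -16)
J(F) = -6 + F**2/3
c = 7 (c = (-3 + 6)*(-6 + (1/3)*(-5)**2) = 3*(-6 + (1/3)*25) = 3*(-6 + 25/3) = 3*(7/3) = 7)
(c*sqrt(m - 8))*v = (7*sqrt(-16 - 8))*(-13) = (7*sqrt(-24))*(-13) = (7*(2*I*sqrt(6)))*(-13) = (14*I*sqrt(6))*(-13) = -182*I*sqrt(6)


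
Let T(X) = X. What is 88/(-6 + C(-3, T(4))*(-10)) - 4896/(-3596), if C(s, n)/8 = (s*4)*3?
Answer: 1798444/1291863 ≈ 1.3921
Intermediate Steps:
C(s, n) = 96*s (C(s, n) = 8*((s*4)*3) = 8*((4*s)*3) = 8*(12*s) = 96*s)
88/(-6 + C(-3, T(4))*(-10)) - 4896/(-3596) = 88/(-6 + (96*(-3))*(-10)) - 4896/(-3596) = 88/(-6 - 288*(-10)) - 4896*(-1/3596) = 88/(-6 + 2880) + 1224/899 = 88/2874 + 1224/899 = 88*(1/2874) + 1224/899 = 44/1437 + 1224/899 = 1798444/1291863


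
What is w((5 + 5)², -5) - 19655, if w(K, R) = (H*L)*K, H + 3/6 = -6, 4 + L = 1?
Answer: -17705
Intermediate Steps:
L = -3 (L = -4 + 1 = -3)
H = -13/2 (H = -½ - 6 = -13/2 ≈ -6.5000)
w(K, R) = 39*K/2 (w(K, R) = (-13/2*(-3))*K = 39*K/2)
w((5 + 5)², -5) - 19655 = 39*(5 + 5)²/2 - 19655 = (39/2)*10² - 19655 = (39/2)*100 - 19655 = 1950 - 19655 = -17705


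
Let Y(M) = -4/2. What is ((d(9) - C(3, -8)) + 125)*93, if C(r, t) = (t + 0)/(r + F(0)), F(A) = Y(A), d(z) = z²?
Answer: 19902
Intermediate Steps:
Y(M) = -2 (Y(M) = -4*½ = -2)
F(A) = -2
C(r, t) = t/(-2 + r) (C(r, t) = (t + 0)/(r - 2) = t/(-2 + r))
((d(9) - C(3, -8)) + 125)*93 = ((9² - (-8)/(-2 + 3)) + 125)*93 = ((81 - (-8)/1) + 125)*93 = ((81 - (-8)) + 125)*93 = ((81 - 1*(-8)) + 125)*93 = ((81 + 8) + 125)*93 = (89 + 125)*93 = 214*93 = 19902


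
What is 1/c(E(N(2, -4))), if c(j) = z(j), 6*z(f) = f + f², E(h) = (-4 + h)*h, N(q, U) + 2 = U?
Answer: 1/610 ≈ 0.0016393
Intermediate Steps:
N(q, U) = -2 + U
E(h) = h*(-4 + h)
z(f) = f/6 + f²/6 (z(f) = (f + f²)/6 = f/6 + f²/6)
c(j) = j*(1 + j)/6
1/c(E(N(2, -4))) = 1/(((-2 - 4)*(-4 + (-2 - 4)))*(1 + (-2 - 4)*(-4 + (-2 - 4)))/6) = 1/((-6*(-4 - 6))*(1 - 6*(-4 - 6))/6) = 1/((-6*(-10))*(1 - 6*(-10))/6) = 1/((⅙)*60*(1 + 60)) = 1/((⅙)*60*61) = 1/610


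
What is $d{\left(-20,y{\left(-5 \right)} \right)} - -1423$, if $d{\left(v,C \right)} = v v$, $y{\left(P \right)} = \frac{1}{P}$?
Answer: $1823$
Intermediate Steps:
$d{\left(v,C \right)} = v^{2}$
$d{\left(-20,y{\left(-5 \right)} \right)} - -1423 = \left(-20\right)^{2} - -1423 = 400 + 1423 = 1823$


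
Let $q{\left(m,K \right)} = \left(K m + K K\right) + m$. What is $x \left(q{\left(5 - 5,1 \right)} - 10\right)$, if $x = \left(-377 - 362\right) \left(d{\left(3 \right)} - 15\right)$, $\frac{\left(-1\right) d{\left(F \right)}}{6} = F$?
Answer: $-219483$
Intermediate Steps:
$d{\left(F \right)} = - 6 F$
$q{\left(m,K \right)} = m + K^{2} + K m$ ($q{\left(m,K \right)} = \left(K m + K^{2}\right) + m = \left(K^{2} + K m\right) + m = m + K^{2} + K m$)
$x = 24387$ ($x = \left(-377 - 362\right) \left(\left(-6\right) 3 - 15\right) = - 739 \left(-18 - 15\right) = \left(-739\right) \left(-33\right) = 24387$)
$x \left(q{\left(5 - 5,1 \right)} - 10\right) = 24387 \left(\left(\left(5 - 5\right) + 1^{2} + 1 \left(5 - 5\right)\right) - 10\right) = 24387 \left(\left(0 + 1 + 1 \cdot 0\right) - 10\right) = 24387 \left(\left(0 + 1 + 0\right) - 10\right) = 24387 \left(1 - 10\right) = 24387 \left(-9\right) = -219483$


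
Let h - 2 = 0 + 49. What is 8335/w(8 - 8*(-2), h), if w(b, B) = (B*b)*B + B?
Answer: 1667/12495 ≈ 0.13341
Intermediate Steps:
h = 51 (h = 2 + (0 + 49) = 2 + 49 = 51)
w(b, B) = B + b*B² (w(b, B) = b*B² + B = B + b*B²)
8335/w(8 - 8*(-2), h) = 8335/((51*(1 + 51*(8 - 8*(-2))))) = 8335/((51*(1 + 51*(8 + 16)))) = 8335/((51*(1 + 51*24))) = 8335/((51*(1 + 1224))) = 8335/((51*1225)) = 8335/62475 = 8335*(1/62475) = 1667/12495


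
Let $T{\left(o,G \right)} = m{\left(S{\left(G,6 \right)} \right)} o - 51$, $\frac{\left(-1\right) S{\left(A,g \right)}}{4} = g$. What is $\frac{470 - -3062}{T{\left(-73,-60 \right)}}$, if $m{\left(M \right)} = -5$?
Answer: $\frac{1766}{157} \approx 11.248$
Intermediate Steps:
$S{\left(A,g \right)} = - 4 g$
$T{\left(o,G \right)} = -51 - 5 o$ ($T{\left(o,G \right)} = - 5 o - 51 = -51 - 5 o$)
$\frac{470 - -3062}{T{\left(-73,-60 \right)}} = \frac{470 - -3062}{-51 - -365} = \frac{470 + 3062}{-51 + 365} = \frac{3532}{314} = 3532 \cdot \frac{1}{314} = \frac{1766}{157}$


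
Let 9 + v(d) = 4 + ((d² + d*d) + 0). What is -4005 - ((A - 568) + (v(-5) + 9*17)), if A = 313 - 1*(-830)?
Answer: -4778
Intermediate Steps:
A = 1143 (A = 313 + 830 = 1143)
v(d) = -5 + 2*d² (v(d) = -9 + (4 + ((d² + d*d) + 0)) = -9 + (4 + ((d² + d²) + 0)) = -9 + (4 + (2*d² + 0)) = -9 + (4 + 2*d²) = -5 + 2*d²)
-4005 - ((A - 568) + (v(-5) + 9*17)) = -4005 - ((1143 - 568) + ((-5 + 2*(-5)²) + 9*17)) = -4005 - (575 + ((-5 + 2*25) + 153)) = -4005 - (575 + ((-5 + 50) + 153)) = -4005 - (575 + (45 + 153)) = -4005 - (575 + 198) = -4005 - 1*773 = -4005 - 773 = -4778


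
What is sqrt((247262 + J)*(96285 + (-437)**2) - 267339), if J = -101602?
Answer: sqrt(41841150301) ≈ 2.0455e+5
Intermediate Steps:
sqrt((247262 + J)*(96285 + (-437)**2) - 267339) = sqrt((247262 - 101602)*(96285 + (-437)**2) - 267339) = sqrt(145660*(96285 + 190969) - 267339) = sqrt(145660*287254 - 267339) = sqrt(41841417640 - 267339) = sqrt(41841150301)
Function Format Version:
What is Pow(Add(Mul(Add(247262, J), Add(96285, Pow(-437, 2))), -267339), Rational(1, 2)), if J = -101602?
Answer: Pow(41841150301, Rational(1, 2)) ≈ 2.0455e+5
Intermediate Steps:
Pow(Add(Mul(Add(247262, J), Add(96285, Pow(-437, 2))), -267339), Rational(1, 2)) = Pow(Add(Mul(Add(247262, -101602), Add(96285, Pow(-437, 2))), -267339), Rational(1, 2)) = Pow(Add(Mul(145660, Add(96285, 190969)), -267339), Rational(1, 2)) = Pow(Add(Mul(145660, 287254), -267339), Rational(1, 2)) = Pow(Add(41841417640, -267339), Rational(1, 2)) = Pow(41841150301, Rational(1, 2))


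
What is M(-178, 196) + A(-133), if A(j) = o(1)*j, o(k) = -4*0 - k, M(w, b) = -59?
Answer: 74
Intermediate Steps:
o(k) = -k (o(k) = 0 - k = -k)
A(j) = -j (A(j) = (-1*1)*j = -j)
M(-178, 196) + A(-133) = -59 - 1*(-133) = -59 + 133 = 74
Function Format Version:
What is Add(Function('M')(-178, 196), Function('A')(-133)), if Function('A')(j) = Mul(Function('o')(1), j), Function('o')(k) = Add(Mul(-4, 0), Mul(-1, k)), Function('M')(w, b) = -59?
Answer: 74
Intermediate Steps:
Function('o')(k) = Mul(-1, k) (Function('o')(k) = Add(0, Mul(-1, k)) = Mul(-1, k))
Function('A')(j) = Mul(-1, j) (Function('A')(j) = Mul(Mul(-1, 1), j) = Mul(-1, j))
Add(Function('M')(-178, 196), Function('A')(-133)) = Add(-59, Mul(-1, -133)) = Add(-59, 133) = 74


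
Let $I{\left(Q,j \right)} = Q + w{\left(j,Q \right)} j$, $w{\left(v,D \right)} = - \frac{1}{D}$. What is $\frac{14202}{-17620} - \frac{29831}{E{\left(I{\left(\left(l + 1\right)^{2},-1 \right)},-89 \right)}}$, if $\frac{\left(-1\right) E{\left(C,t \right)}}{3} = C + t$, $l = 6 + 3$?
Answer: $\frac{26257656397}{29099430} \approx 902.34$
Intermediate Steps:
$l = 9$
$I{\left(Q,j \right)} = Q - \frac{j}{Q}$ ($I{\left(Q,j \right)} = Q + - \frac{1}{Q} j = Q - \frac{j}{Q}$)
$E{\left(C,t \right)} = - 3 C - 3 t$ ($E{\left(C,t \right)} = - 3 \left(C + t\right) = - 3 C - 3 t$)
$\frac{14202}{-17620} - \frac{29831}{E{\left(I{\left(\left(l + 1\right)^{2},-1 \right)},-89 \right)}} = \frac{14202}{-17620} - \frac{29831}{- 3 \left(\left(9 + 1\right)^{2} - - \frac{1}{\left(9 + 1\right)^{2}}\right) - -267} = 14202 \left(- \frac{1}{17620}\right) - \frac{29831}{- 3 \left(10^{2} - - \frac{1}{10^{2}}\right) + 267} = - \frac{7101}{8810} - \frac{29831}{- 3 \left(100 - - \frac{1}{100}\right) + 267} = - \frac{7101}{8810} - \frac{29831}{- 3 \left(100 - \left(-1\right) \frac{1}{100}\right) + 267} = - \frac{7101}{8810} - \frac{29831}{- 3 \left(100 + \frac{1}{100}\right) + 267} = - \frac{7101}{8810} - \frac{29831}{\left(-3\right) \frac{10001}{100} + 267} = - \frac{7101}{8810} - \frac{29831}{- \frac{30003}{100} + 267} = - \frac{7101}{8810} - \frac{29831}{- \frac{3303}{100}} = - \frac{7101}{8810} - - \frac{2983100}{3303} = - \frac{7101}{8810} + \frac{2983100}{3303} = \frac{26257656397}{29099430}$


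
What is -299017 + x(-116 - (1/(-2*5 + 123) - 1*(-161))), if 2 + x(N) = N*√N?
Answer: -299019 - 93906*I*√393014/12769 ≈ -2.9902e+5 - 4610.4*I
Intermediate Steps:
x(N) = -2 + N^(3/2) (x(N) = -2 + N*√N = -2 + N^(3/2))
-299017 + x(-116 - (1/(-2*5 + 123) - 1*(-161))) = -299017 + (-2 + (-116 - (1/(-2*5 + 123) - 1*(-161)))^(3/2)) = -299017 + (-2 + (-116 - (1/(-10 + 123) + 161))^(3/2)) = -299017 + (-2 + (-116 - (1/113 + 161))^(3/2)) = -299017 + (-2 + (-116 - 1*18194/113)^(3/2)) = -299017 + (-2 + (-116 - 18194/113)^(3/2)) = -299017 + (-2 + (-31302/113)^(3/2)) = -299017 + (-2 - 93906*I*√393014/12769) = -299019 - 93906*I*√393014/12769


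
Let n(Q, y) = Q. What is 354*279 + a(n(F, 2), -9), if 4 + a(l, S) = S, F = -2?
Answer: 98753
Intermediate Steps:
a(l, S) = -4 + S
354*279 + a(n(F, 2), -9) = 354*279 + (-4 - 9) = 98766 - 13 = 98753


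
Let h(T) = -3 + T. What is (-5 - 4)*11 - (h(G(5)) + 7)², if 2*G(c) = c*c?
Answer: -1485/4 ≈ -371.25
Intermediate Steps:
G(c) = c²/2 (G(c) = (c*c)/2 = c²/2)
(-5 - 4)*11 - (h(G(5)) + 7)² = (-5 - 4)*11 - ((-3 + (½)*5²) + 7)² = -9*11 - ((-3 + (½)*25) + 7)² = -99 - ((-3 + 25/2) + 7)² = -99 - (19/2 + 7)² = -99 - (33/2)² = -99 - 1*1089/4 = -99 - 1089/4 = -1485/4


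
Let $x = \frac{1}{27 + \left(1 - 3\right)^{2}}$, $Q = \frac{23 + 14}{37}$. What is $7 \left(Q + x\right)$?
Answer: $\frac{224}{31} \approx 7.2258$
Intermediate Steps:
$Q = 1$ ($Q = 37 \cdot \frac{1}{37} = 1$)
$x = \frac{1}{31}$ ($x = \frac{1}{27 + \left(-2\right)^{2}} = \frac{1}{27 + 4} = \frac{1}{31} \approx 0.032258$)
$7 \left(Q + x\right) = 7 \left(1 + \frac{1}{31}\right) = 7 \cdot \frac{32}{31} = \frac{224}{31}$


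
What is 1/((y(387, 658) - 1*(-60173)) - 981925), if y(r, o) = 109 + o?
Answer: -1/920985 ≈ -1.0858e-6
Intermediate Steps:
1/((y(387, 658) - 1*(-60173)) - 981925) = 1/(((109 + 658) - 1*(-60173)) - 981925) = 1/((767 + 60173) - 981925) = 1/(60940 - 981925) = 1/(-920985) = -1/920985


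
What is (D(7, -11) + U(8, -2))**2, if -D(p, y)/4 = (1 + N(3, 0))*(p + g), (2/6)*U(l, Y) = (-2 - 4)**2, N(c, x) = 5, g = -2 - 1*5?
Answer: 11664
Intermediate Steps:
g = -7 (g = -2 - 5 = -7)
U(l, Y) = 108 (U(l, Y) = 3*(-2 - 4)**2 = 3*(-6)**2 = 3*36 = 108)
D(p, y) = 168 - 24*p (D(p, y) = -4*(1 + 5)*(p - 7) = -24*(-7 + p) = -4*(-42 + 6*p) = 168 - 24*p)
(D(7, -11) + U(8, -2))**2 = ((168 - 24*7) + 108)**2 = ((168 - 168) + 108)**2 = (0 + 108)**2 = 108**2 = 11664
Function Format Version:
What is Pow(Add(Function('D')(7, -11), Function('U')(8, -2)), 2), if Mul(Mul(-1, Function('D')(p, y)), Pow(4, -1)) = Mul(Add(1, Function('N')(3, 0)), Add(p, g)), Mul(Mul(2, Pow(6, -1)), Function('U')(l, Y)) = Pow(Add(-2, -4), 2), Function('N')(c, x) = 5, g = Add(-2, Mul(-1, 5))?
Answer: 11664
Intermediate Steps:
g = -7 (g = Add(-2, -5) = -7)
Function('U')(l, Y) = 108 (Function('U')(l, Y) = Mul(3, Pow(Add(-2, -4), 2)) = Mul(3, Pow(-6, 2)) = Mul(3, 36) = 108)
Function('D')(p, y) = Add(168, Mul(-24, p)) (Function('D')(p, y) = Mul(-4, Mul(Add(1, 5), Add(p, -7))) = Mul(-4, Mul(6, Add(-7, p))) = Mul(-4, Add(-42, Mul(6, p))) = Add(168, Mul(-24, p)))
Pow(Add(Function('D')(7, -11), Function('U')(8, -2)), 2) = Pow(Add(Add(168, Mul(-24, 7)), 108), 2) = Pow(Add(Add(168, -168), 108), 2) = Pow(Add(0, 108), 2) = Pow(108, 2) = 11664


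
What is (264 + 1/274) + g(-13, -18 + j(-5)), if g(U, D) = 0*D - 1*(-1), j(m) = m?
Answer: 72611/274 ≈ 265.00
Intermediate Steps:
g(U, D) = 1 (g(U, D) = 0 + 1 = 1)
(264 + 1/274) + g(-13, -18 + j(-5)) = (264 + 1/274) + 1 = 72337/274 + 1 = 72611/274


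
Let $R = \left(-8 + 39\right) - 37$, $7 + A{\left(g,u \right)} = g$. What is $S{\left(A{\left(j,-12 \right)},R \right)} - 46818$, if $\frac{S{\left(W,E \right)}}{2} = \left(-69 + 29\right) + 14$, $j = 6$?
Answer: $-46870$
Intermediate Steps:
$A{\left(g,u \right)} = -7 + g$
$R = -6$ ($R = 31 - 37 = -6$)
$S{\left(W,E \right)} = -52$ ($S{\left(W,E \right)} = 2 \left(\left(-69 + 29\right) + 14\right) = 2 \left(-40 + 14\right) = 2 \left(-26\right) = -52$)
$S{\left(A{\left(j,-12 \right)},R \right)} - 46818 = -52 - 46818 = -46870$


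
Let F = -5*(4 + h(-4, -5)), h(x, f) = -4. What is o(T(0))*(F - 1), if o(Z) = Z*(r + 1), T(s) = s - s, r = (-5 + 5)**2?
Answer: 0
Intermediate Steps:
r = 0 (r = 0**2 = 0)
T(s) = 0
o(Z) = Z (o(Z) = Z*(0 + 1) = Z*1 = Z)
F = 0 (F = -5*(4 - 4) = -5*0 = 0)
o(T(0))*(F - 1) = 0*(0 - 1) = 0*(-1) = 0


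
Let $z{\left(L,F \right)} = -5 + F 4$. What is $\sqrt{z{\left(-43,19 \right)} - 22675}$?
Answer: $2 i \sqrt{5651} \approx 150.35 i$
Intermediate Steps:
$z{\left(L,F \right)} = -5 + 4 F$
$\sqrt{z{\left(-43,19 \right)} - 22675} = \sqrt{\left(-5 + 4 \cdot 19\right) - 22675} = \sqrt{\left(-5 + 76\right) - 22675} = \sqrt{71 - 22675} = \sqrt{-22604} = 2 i \sqrt{5651}$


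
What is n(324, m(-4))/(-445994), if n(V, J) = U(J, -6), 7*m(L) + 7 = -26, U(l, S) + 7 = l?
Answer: 41/1560979 ≈ 2.6266e-5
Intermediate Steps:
U(l, S) = -7 + l
m(L) = -33/7 (m(L) = -1 + (1/7)*(-26) = -1 - 26/7 = -33/7)
n(V, J) = -7 + J
n(324, m(-4))/(-445994) = (-7 - 33/7)/(-445994) = -82/7*(-1/445994) = 41/1560979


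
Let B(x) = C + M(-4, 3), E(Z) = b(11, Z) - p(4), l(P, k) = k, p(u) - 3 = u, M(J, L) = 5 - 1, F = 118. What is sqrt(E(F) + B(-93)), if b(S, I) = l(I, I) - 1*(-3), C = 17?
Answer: 3*sqrt(15) ≈ 11.619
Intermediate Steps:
M(J, L) = 4
p(u) = 3 + u
b(S, I) = 3 + I (b(S, I) = I - 1*(-3) = I + 3 = 3 + I)
E(Z) = -4 + Z (E(Z) = (3 + Z) - (3 + 4) = (3 + Z) - 1*7 = (3 + Z) - 7 = -4 + Z)
B(x) = 21 (B(x) = 17 + 4 = 21)
sqrt(E(F) + B(-93)) = sqrt((-4 + 118) + 21) = sqrt(114 + 21) = sqrt(135) = 3*sqrt(15)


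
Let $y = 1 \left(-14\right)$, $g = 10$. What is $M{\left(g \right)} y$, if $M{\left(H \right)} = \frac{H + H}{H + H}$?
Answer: $-14$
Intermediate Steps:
$M{\left(H \right)} = 1$ ($M{\left(H \right)} = \frac{2 H}{2 H} = 2 H \frac{1}{2 H} = 1$)
$y = -14$
$M{\left(g \right)} y = 1 \left(-14\right) = -14$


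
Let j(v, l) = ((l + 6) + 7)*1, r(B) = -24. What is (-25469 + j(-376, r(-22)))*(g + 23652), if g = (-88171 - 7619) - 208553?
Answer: 7152006680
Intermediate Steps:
g = -304343 (g = -95790 - 208553 = -304343)
j(v, l) = 13 + l (j(v, l) = ((6 + l) + 7)*1 = (13 + l)*1 = 13 + l)
(-25469 + j(-376, r(-22)))*(g + 23652) = (-25469 + (13 - 24))*(-304343 + 23652) = (-25469 - 11)*(-280691) = -25480*(-280691) = 7152006680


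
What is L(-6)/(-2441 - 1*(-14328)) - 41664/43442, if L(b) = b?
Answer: -35394330/36885361 ≈ -0.95958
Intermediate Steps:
L(-6)/(-2441 - 1*(-14328)) - 41664/43442 = -6/(-2441 - 1*(-14328)) - 41664/43442 = -6/(-2441 + 14328) - 41664*1/43442 = -6/11887 - 2976/3103 = -35394330/36885361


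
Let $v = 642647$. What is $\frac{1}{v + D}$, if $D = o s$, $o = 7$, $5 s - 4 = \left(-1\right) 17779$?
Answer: $\frac{1}{617762} \approx 1.6187 \cdot 10^{-6}$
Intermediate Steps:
$s = -3555$ ($s = \frac{4}{5} + \frac{\left(-1\right) 17779}{5} = \frac{4}{5} + \frac{1}{5} \left(-17779\right) = \frac{4}{5} - \frac{17779}{5} = -3555$)
$D = -24885$ ($D = 7 \left(-3555\right) = -24885$)
$\frac{1}{v + D} = \frac{1}{642647 - 24885} = \frac{1}{617762}$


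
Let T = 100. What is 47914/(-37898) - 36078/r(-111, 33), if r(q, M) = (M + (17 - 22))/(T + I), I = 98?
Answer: -4834349684/18949 ≈ -2.5512e+5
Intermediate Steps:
r(q, M) = -5/198 + M/198 (r(q, M) = (M + (17 - 22))/(100 + 98) = (M - 5)/198 = (-5 + M)*(1/198) = -5/198 + M/198)
47914/(-37898) - 36078/r(-111, 33) = 47914/(-37898) - 36078/(-5/198 + (1/198)*33) = 47914*(-1/37898) - 36078/(-5/198 + ⅙) = -23957/18949 - 36078/14/99 = -23957/18949 - 36078*99/14 = -23957/18949 - 255123 = -4834349684/18949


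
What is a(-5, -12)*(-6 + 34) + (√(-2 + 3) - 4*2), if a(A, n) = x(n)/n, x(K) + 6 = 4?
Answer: -7/3 ≈ -2.3333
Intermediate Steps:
x(K) = -2 (x(K) = -6 + 4 = -2)
a(A, n) = -2/n
a(-5, -12)*(-6 + 34) + (√(-2 + 3) - 4*2) = (-2/(-12))*(-6 + 34) + (√(-2 + 3) - 4*2) = -2*(-1/12)*28 + (√1 - 8) = (⅙)*28 + (1 - 8) = 14/3 - 7 = -7/3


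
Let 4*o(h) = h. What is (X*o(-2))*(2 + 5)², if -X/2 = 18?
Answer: 882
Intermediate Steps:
X = -36 (X = -2*18 = -36)
o(h) = h/4
(X*o(-2))*(2 + 5)² = (-9*(-2))*(2 + 5)² = -36*(-½)*7² = 18*49 = 882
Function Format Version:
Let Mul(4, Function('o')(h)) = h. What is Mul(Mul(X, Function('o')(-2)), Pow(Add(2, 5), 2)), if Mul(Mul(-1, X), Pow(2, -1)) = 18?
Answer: 882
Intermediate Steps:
X = -36 (X = Mul(-2, 18) = -36)
Function('o')(h) = Mul(Rational(1, 4), h)
Mul(Mul(X, Function('o')(-2)), Pow(Add(2, 5), 2)) = Mul(Mul(-36, Mul(Rational(1, 4), -2)), Pow(Add(2, 5), 2)) = Mul(Mul(-36, Rational(-1, 2)), Pow(7, 2)) = Mul(18, 49) = 882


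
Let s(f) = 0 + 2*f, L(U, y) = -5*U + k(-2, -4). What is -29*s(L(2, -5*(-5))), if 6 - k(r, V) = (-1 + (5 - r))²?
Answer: 2320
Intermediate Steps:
k(r, V) = 6 - (4 - r)² (k(r, V) = 6 - (-1 + (5 - r))² = 6 - (4 - r)²)
L(U, y) = -30 - 5*U (L(U, y) = -5*U + (6 - (-4 - 2)²) = -5*U + (6 - 1*(-6)²) = -5*U + (6 - 1*36) = -5*U + (6 - 36) = -5*U - 30 = -30 - 5*U)
s(f) = 2*f
-29*s(L(2, -5*(-5))) = -58*(-30 - 5*2) = -58*(-30 - 10) = -58*(-40) = -29*(-80) = 2320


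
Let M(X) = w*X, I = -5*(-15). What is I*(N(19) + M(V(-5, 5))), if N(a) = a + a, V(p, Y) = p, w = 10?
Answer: -900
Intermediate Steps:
I = 75
N(a) = 2*a
M(X) = 10*X
I*(N(19) + M(V(-5, 5))) = 75*(2*19 + 10*(-5)) = 75*(38 - 50) = 75*(-12) = -900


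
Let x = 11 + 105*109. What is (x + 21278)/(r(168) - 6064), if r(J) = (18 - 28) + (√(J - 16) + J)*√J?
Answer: 16367/(-3037 + 4*√399 + 168*√42) ≈ -8.7602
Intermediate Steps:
r(J) = -10 + √J*(J + √(-16 + J)) (r(J) = -10 + (√(-16 + J) + J)*√J = -10 + (J + √(-16 + J))*√J = -10 + √J*(J + √(-16 + J)))
x = 11456 (x = 11 + 11445 = 11456)
(x + 21278)/(r(168) - 6064) = (11456 + 21278)/((-10 + 168^(3/2) + √168*√(-16 + 168)) - 6064) = 32734/((-10 + 336*√42 + (2*√42)*√152) - 6064) = 32734/((-10 + 336*√42 + (2*√42)*(2*√38)) - 6064) = 32734/((-10 + 336*√42 + 8*√399) - 6064) = 32734/((-10 + 8*√399 + 336*√42) - 6064) = 32734/(-6074 + 8*√399 + 336*√42)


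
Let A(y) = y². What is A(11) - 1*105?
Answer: 16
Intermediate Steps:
A(11) - 1*105 = 11² - 1*105 = 121 - 105 = 16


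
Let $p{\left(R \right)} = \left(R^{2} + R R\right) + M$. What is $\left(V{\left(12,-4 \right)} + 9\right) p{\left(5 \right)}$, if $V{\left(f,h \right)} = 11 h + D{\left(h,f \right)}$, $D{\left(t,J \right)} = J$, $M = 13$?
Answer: $-1449$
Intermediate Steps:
$V{\left(f,h \right)} = f + 11 h$ ($V{\left(f,h \right)} = 11 h + f = f + 11 h$)
$p{\left(R \right)} = 13 + 2 R^{2}$ ($p{\left(R \right)} = \left(R^{2} + R R\right) + 13 = \left(R^{2} + R^{2}\right) + 13 = 2 R^{2} + 13 = 13 + 2 R^{2}$)
$\left(V{\left(12,-4 \right)} + 9\right) p{\left(5 \right)} = \left(\left(12 + 11 \left(-4\right)\right) + 9\right) \left(13 + 2 \cdot 5^{2}\right) = \left(\left(12 - 44\right) + 9\right) \left(13 + 2 \cdot 25\right) = \left(-32 + 9\right) \left(13 + 50\right) = \left(-23\right) 63 = -1449$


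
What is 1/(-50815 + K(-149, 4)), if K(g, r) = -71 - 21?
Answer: -1/50907 ≈ -1.9644e-5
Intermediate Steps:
K(g, r) = -92
1/(-50815 + K(-149, 4)) = 1/(-50815 - 92) = 1/(-50907) = -1/50907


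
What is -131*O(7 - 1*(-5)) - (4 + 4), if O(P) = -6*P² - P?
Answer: 114748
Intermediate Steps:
O(P) = -P - 6*P²
-131*O(7 - 1*(-5)) - (4 + 4) = -(-131)*(7 - 1*(-5))*(1 + 6*(7 - 1*(-5))) - (4 + 4) = -(-131)*(7 + 5)*(1 + 6*(7 + 5)) - 1*8 = -(-131)*12*(1 + 6*12) - 8 = -(-131)*12*(1 + 72) - 8 = -(-131)*12*73 - 8 = -131*(-876) - 8 = 114756 - 8 = 114748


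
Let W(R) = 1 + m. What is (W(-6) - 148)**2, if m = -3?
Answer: 22500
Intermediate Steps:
W(R) = -2 (W(R) = 1 - 3 = -2)
(W(-6) - 148)**2 = (-2 - 148)**2 = (-150)**2 = 22500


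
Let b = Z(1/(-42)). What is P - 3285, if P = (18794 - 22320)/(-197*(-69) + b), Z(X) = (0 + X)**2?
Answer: -78774123969/23978053 ≈ -3285.3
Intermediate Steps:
Z(X) = X**2
b = 1/1764 (b = (1/(-42))**2 = (-1/42)**2 = 1/1764 ≈ 0.00056689)
P = -6219864/23978053 (P = (18794 - 22320)/(-197*(-69) + 1/1764) = -3526/(13593 + 1/1764) = -3526/23978053/1764 = -3526*1764/23978053 = -6219864/23978053 ≈ -0.25940)
P - 3285 = -6219864/23978053 - 3285 = -78774123969/23978053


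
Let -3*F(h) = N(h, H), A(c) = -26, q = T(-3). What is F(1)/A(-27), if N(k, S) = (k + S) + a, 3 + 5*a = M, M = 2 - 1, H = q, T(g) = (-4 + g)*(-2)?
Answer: 73/390 ≈ 0.18718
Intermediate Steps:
T(g) = 8 - 2*g
q = 14 (q = 8 - 2*(-3) = 8 + 6 = 14)
H = 14
M = 1
a = -2/5 (a = -3/5 + (1/5)*1 = -3/5 + 1/5 = -2/5 ≈ -0.40000)
N(k, S) = -2/5 + S + k (N(k, S) = (k + S) - 2/5 = (S + k) - 2/5 = -2/5 + S + k)
F(h) = -68/15 - h/3 (F(h) = -(-2/5 + 14 + h)/3 = -(68/5 + h)/3 = -68/15 - h/3)
F(1)/A(-27) = (-68/15 - 1/3*1)/(-26) = (-68/15 - 1/3)*(-1/26) = -73/15*(-1/26) = 73/390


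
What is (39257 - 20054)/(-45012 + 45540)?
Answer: 6401/176 ≈ 36.369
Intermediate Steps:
(39257 - 20054)/(-45012 + 45540) = 19203/528 = 19203*(1/528) = 6401/176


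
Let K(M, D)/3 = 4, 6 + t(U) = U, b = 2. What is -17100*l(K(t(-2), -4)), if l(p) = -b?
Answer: 34200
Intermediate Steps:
t(U) = -6 + U
K(M, D) = 12 (K(M, D) = 3*4 = 12)
l(p) = -2 (l(p) = -1*2 = -2)
-17100*l(K(t(-2), -4)) = -17100*(-2) = 34200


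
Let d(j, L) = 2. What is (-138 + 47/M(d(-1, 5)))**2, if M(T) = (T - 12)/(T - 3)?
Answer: 1776889/100 ≈ 17769.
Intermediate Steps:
M(T) = (-12 + T)/(-3 + T)
(-138 + 47/M(d(-1, 5)))**2 = (-138 + 47/(((-12 + 2)/(-3 + 2))))**2 = (-138 + 47/((-10/(-1))))**2 = (-138 + 47/((-1*(-10))))**2 = (-138 + 47/10)**2 = (-1333/10)**2 = 1776889/100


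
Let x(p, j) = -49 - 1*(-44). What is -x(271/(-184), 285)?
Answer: 5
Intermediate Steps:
x(p, j) = -5 (x(p, j) = -49 + 44 = -5)
-x(271/(-184), 285) = -1*(-5) = 5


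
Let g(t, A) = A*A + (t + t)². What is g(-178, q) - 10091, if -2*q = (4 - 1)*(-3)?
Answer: 466661/4 ≈ 1.1667e+5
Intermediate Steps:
q = 9/2 (q = -(4 - 1)*(-3)/2 = -3*(-3)/2 = -½*(-9) = 9/2 ≈ 4.5000)
g(t, A) = A² + 4*t² (g(t, A) = A² + (2*t)² = A² + 4*t²)
g(-178, q) - 10091 = ((9/2)² + 4*(-178)²) - 10091 = (81/4 + 4*31684) - 10091 = (81/4 + 126736) - 10091 = 507025/4 - 10091 = 466661/4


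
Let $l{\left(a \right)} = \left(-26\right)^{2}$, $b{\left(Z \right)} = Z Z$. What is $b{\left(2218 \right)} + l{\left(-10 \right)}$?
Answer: $4920200$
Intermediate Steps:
$b{\left(Z \right)} = Z^{2}$
$l{\left(a \right)} = 676$
$b{\left(2218 \right)} + l{\left(-10 \right)} = 2218^{2} + 676 = 4919524 + 676 = 4920200$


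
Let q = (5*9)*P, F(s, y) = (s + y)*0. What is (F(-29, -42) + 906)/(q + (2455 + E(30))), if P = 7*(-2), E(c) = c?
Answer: 906/1855 ≈ 0.48841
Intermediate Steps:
F(s, y) = 0
P = -14
q = -630 (q = (5*9)*(-14) = 45*(-14) = -630)
(F(-29, -42) + 906)/(q + (2455 + E(30))) = (0 + 906)/(-630 + (2455 + 30)) = 906/(-630 + 2485) = 906/1855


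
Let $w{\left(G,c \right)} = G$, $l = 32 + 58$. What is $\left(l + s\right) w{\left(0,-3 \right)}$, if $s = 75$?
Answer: $0$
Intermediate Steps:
$l = 90$
$\left(l + s\right) w{\left(0,-3 \right)} = \left(90 + 75\right) 0 = 165 \cdot 0 = 0$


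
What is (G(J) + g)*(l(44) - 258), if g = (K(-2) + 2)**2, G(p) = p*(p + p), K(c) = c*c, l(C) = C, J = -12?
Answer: -69336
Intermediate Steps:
K(c) = c**2
G(p) = 2*p**2 (G(p) = p*(2*p) = 2*p**2)
g = 36 (g = ((-2)**2 + 2)**2 = (4 + 2)**2 = 6**2 = 36)
(G(J) + g)*(l(44) - 258) = (2*(-12)**2 + 36)*(44 - 258) = (2*144 + 36)*(-214) = (288 + 36)*(-214) = 324*(-214) = -69336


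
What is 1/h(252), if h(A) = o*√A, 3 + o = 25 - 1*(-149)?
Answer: √7/7182 ≈ 0.00036839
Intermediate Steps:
o = 171 (o = -3 + (25 - 1*(-149)) = -3 + (25 + 149) = -3 + 174 = 171)
h(A) = 171*√A
1/h(252) = 1/(171*√252) = 1/(171*(6*√7)) = 1/(1026*√7) = √7/7182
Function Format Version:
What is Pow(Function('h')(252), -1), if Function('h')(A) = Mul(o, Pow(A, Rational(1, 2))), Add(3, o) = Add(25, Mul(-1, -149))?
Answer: Mul(Rational(1, 7182), Pow(7, Rational(1, 2))) ≈ 0.00036839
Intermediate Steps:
o = 171 (o = Add(-3, Add(25, Mul(-1, -149))) = Add(-3, Add(25, 149)) = Add(-3, 174) = 171)
Function('h')(A) = Mul(171, Pow(A, Rational(1, 2)))
Pow(Function('h')(252), -1) = Pow(Mul(171, Pow(252, Rational(1, 2))), -1) = Pow(Mul(171, Mul(6, Pow(7, Rational(1, 2)))), -1) = Pow(Mul(1026, Pow(7, Rational(1, 2))), -1) = Mul(Rational(1, 7182), Pow(7, Rational(1, 2)))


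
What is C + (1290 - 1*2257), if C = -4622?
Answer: -5589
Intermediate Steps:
C + (1290 - 1*2257) = -4622 + (1290 - 1*2257) = -4622 + (1290 - 2257) = -4622 - 967 = -5589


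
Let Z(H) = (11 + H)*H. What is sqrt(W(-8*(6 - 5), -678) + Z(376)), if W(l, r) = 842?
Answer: 13*sqrt(866) ≈ 382.56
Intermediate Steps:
Z(H) = H*(11 + H)
sqrt(W(-8*(6 - 5), -678) + Z(376)) = sqrt(842 + 376*(11 + 376)) = sqrt(842 + 376*387) = sqrt(842 + 145512) = sqrt(146354) = 13*sqrt(866)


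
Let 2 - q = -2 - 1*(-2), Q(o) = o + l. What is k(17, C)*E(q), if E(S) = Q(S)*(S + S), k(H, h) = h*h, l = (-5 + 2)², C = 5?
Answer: 1100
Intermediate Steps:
l = 9 (l = (-3)² = 9)
k(H, h) = h²
Q(o) = 9 + o (Q(o) = o + 9 = 9 + o)
q = 2 (q = 2 - (-2 - 1*(-2)) = 2 - (-2 + 2) = 2 - 1*0 = 2 + 0 = 2)
E(S) = 2*S*(9 + S) (E(S) = (9 + S)*(S + S) = (9 + S)*(2*S) = 2*S*(9 + S))
k(17, C)*E(q) = 5²*(2*2*(9 + 2)) = 25*(2*2*11) = 25*44 = 1100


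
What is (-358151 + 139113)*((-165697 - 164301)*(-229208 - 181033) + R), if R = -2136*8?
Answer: -29653078032482340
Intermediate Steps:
R = -17088
(-358151 + 139113)*((-165697 - 164301)*(-229208 - 181033) + R) = (-358151 + 139113)*((-165697 - 164301)*(-229208 - 181033) - 17088) = -219038*(-329998*(-410241) - 17088) = -219038*(135378709518 - 17088) = -219038*135378692430 = -29653078032482340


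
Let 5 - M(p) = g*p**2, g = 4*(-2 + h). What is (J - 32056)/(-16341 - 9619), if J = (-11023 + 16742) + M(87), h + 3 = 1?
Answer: -23693/6490 ≈ -3.6507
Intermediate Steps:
h = -2 (h = -3 + 1 = -2)
g = -16 (g = 4*(-2 - 2) = 4*(-4) = -16)
M(p) = 5 + 16*p**2 (M(p) = 5 - (-16)*p**2 = 5 + 16*p**2)
J = 126828 (J = (-11023 + 16742) + (5 + 16*87**2) = 5719 + (5 + 16*7569) = 5719 + (5 + 121104) = 5719 + 121109 = 126828)
(J - 32056)/(-16341 - 9619) = (126828 - 32056)/(-16341 - 9619) = 94772/(-25960) = 94772*(-1/25960) = -23693/6490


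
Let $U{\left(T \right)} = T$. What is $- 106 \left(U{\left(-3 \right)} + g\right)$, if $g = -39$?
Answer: $4452$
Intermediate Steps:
$- 106 \left(U{\left(-3 \right)} + g\right) = - 106 \left(-3 - 39\right) = \left(-106\right) \left(-42\right) = 4452$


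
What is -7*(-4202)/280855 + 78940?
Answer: 22170723114/280855 ≈ 78940.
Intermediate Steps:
-7*(-4202)/280855 + 78940 = 29414*(1/280855) + 78940 = 29414/280855 + 78940 = 22170723114/280855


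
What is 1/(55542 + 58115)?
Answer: 1/113657 ≈ 8.7984e-6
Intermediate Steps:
1/(55542 + 58115) = 1/113657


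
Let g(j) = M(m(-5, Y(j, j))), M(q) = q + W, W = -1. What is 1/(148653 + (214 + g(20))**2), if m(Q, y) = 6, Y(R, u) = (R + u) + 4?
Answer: 1/196614 ≈ 5.0861e-6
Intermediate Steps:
Y(R, u) = 4 + R + u
M(q) = -1 + q (M(q) = q - 1 = -1 + q)
g(j) = 5 (g(j) = -1 + 6 = 5)
1/(148653 + (214 + g(20))**2) = 1/(148653 + (214 + 5)**2) = 1/(148653 + 219**2) = 1/(148653 + 47961) = 1/196614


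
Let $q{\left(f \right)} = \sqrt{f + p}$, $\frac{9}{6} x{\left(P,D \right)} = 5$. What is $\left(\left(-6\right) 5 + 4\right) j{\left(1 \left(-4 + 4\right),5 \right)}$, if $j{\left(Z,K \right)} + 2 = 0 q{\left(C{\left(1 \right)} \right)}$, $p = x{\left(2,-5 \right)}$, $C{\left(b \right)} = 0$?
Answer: $52$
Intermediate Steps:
$x{\left(P,D \right)} = \frac{10}{3}$ ($x{\left(P,D \right)} = \frac{2}{3} \cdot 5 = \frac{10}{3}$)
$p = \frac{10}{3} \approx 3.3333$
$q{\left(f \right)} = \sqrt{\frac{10}{3} + f}$ ($q{\left(f \right)} = \sqrt{f + \frac{10}{3}} = \sqrt{\frac{10}{3} + f}$)
$j{\left(Z,K \right)} = -2$ ($j{\left(Z,K \right)} = -2 + 0 \frac{\sqrt{30 + 9 \cdot 0}}{3} = -2 + 0 \frac{\sqrt{30 + 0}}{3} = -2 + 0 \frac{\sqrt{30}}{3} = -2 + 0 = -2$)
$\left(\left(-6\right) 5 + 4\right) j{\left(1 \left(-4 + 4\right),5 \right)} = \left(\left(-6\right) 5 + 4\right) \left(-2\right) = \left(-30 + 4\right) \left(-2\right) = \left(-26\right) \left(-2\right) = 52$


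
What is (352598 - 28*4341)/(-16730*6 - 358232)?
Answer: -115525/229306 ≈ -0.50380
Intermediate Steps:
(352598 - 28*4341)/(-16730*6 - 358232) = (352598 - 121548)/(-100380 - 358232) = 231050/(-458612) = 231050*(-1/458612) = -115525/229306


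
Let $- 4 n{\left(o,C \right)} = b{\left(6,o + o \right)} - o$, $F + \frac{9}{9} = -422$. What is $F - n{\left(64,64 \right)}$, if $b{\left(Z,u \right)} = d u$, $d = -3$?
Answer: $-535$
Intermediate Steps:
$F = -423$ ($F = -1 - 422 = -423$)
$b{\left(Z,u \right)} = - 3 u$
$n{\left(o,C \right)} = \frac{7 o}{4}$ ($n{\left(o,C \right)} = - \frac{- 3 \left(o + o\right) - o}{4} = - \frac{- 3 \cdot 2 o - o}{4} = - \frac{- 6 o - o}{4} = - \frac{\left(-7\right) o}{4} = \frac{7 o}{4}$)
$F - n{\left(64,64 \right)} = -423 - \frac{7}{4} \cdot 64 = -423 - 112 = -535$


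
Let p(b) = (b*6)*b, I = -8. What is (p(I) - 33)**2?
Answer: 123201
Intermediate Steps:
p(b) = 6*b**2 (p(b) = (6*b)*b = 6*b**2)
(p(I) - 33)**2 = (6*(-8)**2 - 33)**2 = (6*64 - 33)**2 = (384 - 33)**2 = 351**2 = 123201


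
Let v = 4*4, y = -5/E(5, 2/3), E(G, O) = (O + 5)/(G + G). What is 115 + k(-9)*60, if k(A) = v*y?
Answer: -142045/17 ≈ -8355.6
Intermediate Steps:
E(G, O) = (5 + O)/(2*G) (E(G, O) = (5 + O)/((2*G)) = (5 + O)*(1/(2*G)) = (5 + O)/(2*G))
y = -150/17 (y = -5*10/(5 + 2/3) = -5*10/(5 + 2*(⅓)) = -5*10/(5 + ⅔) = -5/((½)*(⅕)*(17/3)) = -5/17/30 = -5*30/17 = -150/17 ≈ -8.8235)
v = 16
k(A) = -2400/17 (k(A) = 16*(-150/17) = -2400/17)
115 + k(-9)*60 = 115 - 2400/17*60 = 115 - 144000/17 = -142045/17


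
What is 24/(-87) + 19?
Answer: 543/29 ≈ 18.724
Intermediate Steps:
24/(-87) + 19 = 24*(-1/87) + 19 = -8/29 + 19 = 543/29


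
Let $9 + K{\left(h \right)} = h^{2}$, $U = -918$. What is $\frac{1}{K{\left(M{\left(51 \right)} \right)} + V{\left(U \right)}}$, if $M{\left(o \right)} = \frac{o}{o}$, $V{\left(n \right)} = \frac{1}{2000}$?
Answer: $- \frac{2000}{15999} \approx -0.12501$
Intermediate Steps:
$V{\left(n \right)} = \frac{1}{2000}$
$M{\left(o \right)} = 1$
$K{\left(h \right)} = -9 + h^{2}$
$\frac{1}{K{\left(M{\left(51 \right)} \right)} + V{\left(U \right)}} = \frac{1}{\left(-9 + 1^{2}\right) + \frac{1}{2000}} = \frac{1}{\left(-9 + 1\right) + \frac{1}{2000}} = \frac{1}{-8 + \frac{1}{2000}} = \frac{1}{- \frac{15999}{2000}} = - \frac{2000}{15999}$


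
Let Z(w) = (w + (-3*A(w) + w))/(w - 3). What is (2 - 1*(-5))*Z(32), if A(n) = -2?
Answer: 490/29 ≈ 16.897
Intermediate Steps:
Z(w) = (6 + 2*w)/(-3 + w) (Z(w) = (w + (-3*(-2) + w))/(w - 3) = (w + (6 + w))/(-3 + w) = (6 + 2*w)/(-3 + w))
(2 - 1*(-5))*Z(32) = (2 - 1*(-5))*(2*(3 + 32)/(-3 + 32)) = (2 + 5)*(2*35/29) = 7*(2*(1/29)*35) = 7*(70/29) = 490/29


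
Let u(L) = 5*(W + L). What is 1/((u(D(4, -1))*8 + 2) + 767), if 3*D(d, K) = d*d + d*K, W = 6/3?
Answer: 1/1009 ≈ 0.00099108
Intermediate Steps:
W = 2 (W = 6*(⅓) = 2)
D(d, K) = d²/3 + K*d/3 (D(d, K) = (d*d + d*K)/3 = (d² + K*d)/3 = d²/3 + K*d/3)
u(L) = 10 + 5*L (u(L) = 5*(2 + L) = 10 + 5*L)
1/((u(D(4, -1))*8 + 2) + 767) = 1/(((10 + 5*((⅓)*4*(-1 + 4)))*8 + 2) + 767) = 1/(((10 + 5*((⅓)*4*3))*8 + 2) + 767) = 1/(((10 + 5*4)*8 + 2) + 767) = 1/(((10 + 20)*8 + 2) + 767) = 1/((30*8 + 2) + 767) = 1/((240 + 2) + 767) = 1/(242 + 767) = 1/1009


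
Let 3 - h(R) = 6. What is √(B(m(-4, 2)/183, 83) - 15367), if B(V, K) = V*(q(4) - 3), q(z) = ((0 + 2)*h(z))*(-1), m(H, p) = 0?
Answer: 11*I*√127 ≈ 123.96*I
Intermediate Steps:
h(R) = -3 (h(R) = 3 - 1*6 = 3 - 6 = -3)
q(z) = 6 (q(z) = ((0 + 2)*(-3))*(-1) = (2*(-3))*(-1) = -6*(-1) = 6)
B(V, K) = 3*V (B(V, K) = V*(6 - 3) = V*3 = 3*V)
√(B(m(-4, 2)/183, 83) - 15367) = √(3*(0/183) - 15367) = √(3*(0*(1/183)) - 15367) = √(3*0 - 15367) = √(0 - 15367) = √(-15367) = 11*I*√127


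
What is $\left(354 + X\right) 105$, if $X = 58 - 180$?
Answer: $24360$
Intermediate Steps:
$X = -122$
$\left(354 + X\right) 105 = \left(354 - 122\right) 105 = 232 \cdot 105 = 24360$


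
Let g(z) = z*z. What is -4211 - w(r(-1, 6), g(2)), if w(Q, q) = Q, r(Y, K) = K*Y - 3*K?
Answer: -4187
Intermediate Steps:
r(Y, K) = -3*K + K*Y
g(z) = z²
-4211 - w(r(-1, 6), g(2)) = -4211 - 6*(-3 - 1) = -4211 - 6*(-4) = -4211 - 1*(-24) = -4211 + 24 = -4187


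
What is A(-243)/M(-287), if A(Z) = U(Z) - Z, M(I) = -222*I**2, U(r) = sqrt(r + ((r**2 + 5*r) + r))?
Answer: -81/6095306 - 3*sqrt(177)/3047653 ≈ -2.6385e-5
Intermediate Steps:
U(r) = sqrt(r**2 + 7*r) (U(r) = sqrt(r + (r**2 + 6*r)) = sqrt(r**2 + 7*r))
A(Z) = sqrt(Z*(7 + Z)) - Z
A(-243)/M(-287) = (sqrt(-243*(7 - 243)) - 1*(-243))/((-222*(-287)**2)) = (sqrt(-243*(-236)) + 243)/((-222*82369)) = (sqrt(57348) + 243)/(-18285918) = (18*sqrt(177) + 243)*(-1/18285918) = (243 + 18*sqrt(177))*(-1/18285918) = -81/6095306 - 3*sqrt(177)/3047653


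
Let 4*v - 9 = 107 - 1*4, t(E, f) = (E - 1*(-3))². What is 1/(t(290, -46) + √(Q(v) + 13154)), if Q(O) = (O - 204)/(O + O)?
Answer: 600943/51590263551 - 2*√161098/51590263551 ≈ 1.1633e-5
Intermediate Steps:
t(E, f) = (3 + E)² (t(E, f) = (E + 3)² = (3 + E)²)
v = 28 (v = 9/4 + (107 - 1*4)/4 = 9/4 + (107 - 4)/4 = 9/4 + (¼)*103 = 9/4 + 103/4 = 28)
Q(O) = (-204 + O)/(2*O) (Q(O) = (-204 + O)/((2*O)) = (-204 + O)*(1/(2*O)) = (-204 + O)/(2*O))
1/(t(290, -46) + √(Q(v) + 13154)) = 1/((3 + 290)² + √((½)*(-204 + 28)/28 + 13154)) = 1/(293² + √((½)*(1/28)*(-176) + 13154)) = 1/(85849 + √(-22/7 + 13154)) = 1/(85849 + √(92056/7)) = 1/(85849 + 2*√161098/7)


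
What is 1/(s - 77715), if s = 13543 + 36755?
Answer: -1/27417 ≈ -3.6474e-5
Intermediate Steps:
s = 50298
1/(s - 77715) = 1/(50298 - 77715) = 1/(-27417) = -1/27417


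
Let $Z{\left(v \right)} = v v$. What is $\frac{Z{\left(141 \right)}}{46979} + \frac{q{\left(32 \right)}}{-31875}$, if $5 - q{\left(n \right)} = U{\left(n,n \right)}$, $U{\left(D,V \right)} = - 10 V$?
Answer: $\frac{24737548}{59898225} \approx 0.41299$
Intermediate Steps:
$Z{\left(v \right)} = v^{2}$
$q{\left(n \right)} = 5 + 10 n$ ($q{\left(n \right)} = 5 - - 10 n = 5 + 10 n$)
$\frac{Z{\left(141 \right)}}{46979} + \frac{q{\left(32 \right)}}{-31875} = \frac{141^{2}}{46979} + \frac{5 + 10 \cdot 32}{-31875} = 19881 \cdot \frac{1}{46979} + \left(5 + 320\right) \left(- \frac{1}{31875}\right) = \frac{19881}{46979} + 325 \left(- \frac{1}{31875}\right) = \frac{19881}{46979} - \frac{13}{1275} = \frac{24737548}{59898225}$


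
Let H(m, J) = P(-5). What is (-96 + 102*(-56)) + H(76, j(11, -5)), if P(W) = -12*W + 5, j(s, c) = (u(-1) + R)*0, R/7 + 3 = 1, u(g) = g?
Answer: -5743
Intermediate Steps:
R = -14 (R = -21 + 7*1 = -21 + 7 = -14)
j(s, c) = 0 (j(s, c) = (-1 - 14)*0 = -15*0 = 0)
P(W) = 5 - 12*W
H(m, J) = 65 (H(m, J) = 5 - 12*(-5) = 5 + 60 = 65)
(-96 + 102*(-56)) + H(76, j(11, -5)) = (-96 + 102*(-56)) + 65 = (-96 - 5712) + 65 = -5808 + 65 = -5743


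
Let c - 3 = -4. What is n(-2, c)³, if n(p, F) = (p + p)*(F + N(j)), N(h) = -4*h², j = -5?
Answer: 65939264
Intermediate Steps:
c = -1 (c = 3 - 4 = -1)
n(p, F) = 2*p*(-100 + F) (n(p, F) = (p + p)*(F - 4*(-5)²) = (2*p)*(F - 4*25) = (2*p)*(F - 100) = (2*p)*(-100 + F) = 2*p*(-100 + F))
n(-2, c)³ = (2*(-2)*(-100 - 1))³ = (2*(-2)*(-101))³ = 404³ = 65939264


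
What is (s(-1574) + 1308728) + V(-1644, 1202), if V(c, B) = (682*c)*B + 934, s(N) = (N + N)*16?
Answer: -1346432722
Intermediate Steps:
s(N) = 32*N (s(N) = (2*N)*16 = 32*N)
V(c, B) = 934 + 682*B*c (V(c, B) = 682*B*c + 934 = 934 + 682*B*c)
(s(-1574) + 1308728) + V(-1644, 1202) = (32*(-1574) + 1308728) + (934 + 682*1202*(-1644)) = (-50368 + 1308728) + (934 - 1347692016) = 1258360 - 1347691082 = -1346432722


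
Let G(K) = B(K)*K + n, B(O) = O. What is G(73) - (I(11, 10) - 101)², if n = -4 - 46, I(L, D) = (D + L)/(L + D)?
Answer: -4721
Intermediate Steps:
I(L, D) = 1 (I(L, D) = (D + L)/(D + L) = 1)
n = -50
G(K) = -50 + K² (G(K) = K*K - 50 = K² - 50 = -50 + K²)
G(73) - (I(11, 10) - 101)² = (-50 + 73²) - (1 - 101)² = (-50 + 5329) - 1*(-100)² = 5279 - 1*10000 = 5279 - 10000 = -4721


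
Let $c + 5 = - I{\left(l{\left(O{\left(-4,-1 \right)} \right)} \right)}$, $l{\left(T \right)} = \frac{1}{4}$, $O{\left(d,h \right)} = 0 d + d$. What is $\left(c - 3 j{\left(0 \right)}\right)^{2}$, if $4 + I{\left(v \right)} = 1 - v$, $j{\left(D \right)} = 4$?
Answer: $\frac{3025}{16} \approx 189.06$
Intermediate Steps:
$O{\left(d,h \right)} = d$ ($O{\left(d,h \right)} = 0 + d = d$)
$l{\left(T \right)} = \frac{1}{4}$
$I{\left(v \right)} = -3 - v$ ($I{\left(v \right)} = -4 - \left(-1 + v\right) = -3 - v$)
$c = - \frac{7}{4}$ ($c = -5 - \left(-3 - \frac{1}{4}\right) = -5 - - \frac{13}{4} = -5 + \frac{13}{4} = - \frac{7}{4} \approx -1.75$)
$\left(c - 3 j{\left(0 \right)}\right)^{2} = \left(- \frac{7}{4} - 12\right)^{2} = \left(- \frac{55}{4}\right)^{2} = \frac{3025}{16}$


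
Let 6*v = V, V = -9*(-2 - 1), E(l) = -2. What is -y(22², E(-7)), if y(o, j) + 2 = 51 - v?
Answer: -89/2 ≈ -44.500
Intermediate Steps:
V = 27 (V = -9*(-3) = 27)
v = 9/2 (v = (⅙)*27 = 9/2 ≈ 4.5000)
y(o, j) = 89/2 (y(o, j) = -2 + (51 - 1*9/2) = -2 + (51 - 9/2) = -2 + 93/2 = 89/2)
-y(22², E(-7)) = -1*89/2 = -89/2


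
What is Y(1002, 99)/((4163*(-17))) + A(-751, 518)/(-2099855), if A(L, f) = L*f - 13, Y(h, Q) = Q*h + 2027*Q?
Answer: -602153505804/148608838205 ≈ -4.0519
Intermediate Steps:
Y(h, Q) = 2027*Q + Q*h
A(L, f) = -13 + L*f
Y(1002, 99)/((4163*(-17))) + A(-751, 518)/(-2099855) = (99*(2027 + 1002))/((4163*(-17))) + (-13 - 751*518)/(-2099855) = (99*3029)/(-70771) + (-13 - 389018)*(-1/2099855) = 299871*(-1/70771) - 389031*(-1/2099855) = -299871/70771 + 389031/2099855 = -602153505804/148608838205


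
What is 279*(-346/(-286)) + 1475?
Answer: 259192/143 ≈ 1812.5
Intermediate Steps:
279*(-346/(-286)) + 1475 = 279*(-346*(-1/286)) + 1475 = 279*(173/143) + 1475 = 48267/143 + 1475 = 259192/143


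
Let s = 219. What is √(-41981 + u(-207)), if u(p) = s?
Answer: I*√41762 ≈ 204.36*I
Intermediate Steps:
u(p) = 219
√(-41981 + u(-207)) = √(-41981 + 219) = √(-41762) = I*√41762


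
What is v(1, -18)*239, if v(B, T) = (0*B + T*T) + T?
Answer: 73134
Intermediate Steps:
v(B, T) = T + T² (v(B, T) = (0 + T²) + T = T² + T = T + T²)
v(1, -18)*239 = -18*(1 - 18)*239 = -18*(-17)*239 = 306*239 = 73134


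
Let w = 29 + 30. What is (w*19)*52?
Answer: 58292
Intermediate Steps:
w = 59
(w*19)*52 = (59*19)*52 = 1121*52 = 58292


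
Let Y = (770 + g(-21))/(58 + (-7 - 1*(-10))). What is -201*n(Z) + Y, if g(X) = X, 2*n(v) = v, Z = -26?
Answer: 160142/61 ≈ 2625.3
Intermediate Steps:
n(v) = v/2
Y = 749/61 (Y = (770 - 21)/(58 + (-7 - 1*(-10))) = 749/(58 + (-7 + 10)) = 749/(58 + 3) = 749/61 ≈ 12.279)
-201*n(Z) + Y = -201*(-26)/2 + 749/61 = -201*(-13) + 749/61 = 2613 + 749/61 = 160142/61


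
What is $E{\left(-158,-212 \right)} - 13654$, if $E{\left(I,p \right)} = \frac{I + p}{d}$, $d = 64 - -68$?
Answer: $- \frac{901349}{66} \approx -13657.0$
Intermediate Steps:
$d = 132$ ($d = 64 + 68 = 132$)
$E{\left(I,p \right)} = \frac{I}{132} + \frac{p}{132}$ ($E{\left(I,p \right)} = \frac{I + p}{132} = \left(I + p\right) \frac{1}{132} = \frac{I}{132} + \frac{p}{132}$)
$E{\left(-158,-212 \right)} - 13654 = \left(\frac{1}{132} \left(-158\right) + \frac{1}{132} \left(-212\right)\right) - 13654 = \left(- \frac{79}{66} - \frac{53}{33}\right) - 13654 = - \frac{185}{66} - 13654 = - \frac{901349}{66}$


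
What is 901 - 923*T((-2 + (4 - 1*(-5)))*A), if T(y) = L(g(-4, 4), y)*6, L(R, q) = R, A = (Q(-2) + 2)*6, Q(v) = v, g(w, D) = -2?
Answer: 11977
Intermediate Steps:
A = 0 (A = (-2 + 2)*6 = 0*6 = 0)
T(y) = -12 (T(y) = -2*6 = -12)
901 - 923*T((-2 + (4 - 1*(-5)))*A) = 901 - 923*(-12) = 901 + 11076 = 11977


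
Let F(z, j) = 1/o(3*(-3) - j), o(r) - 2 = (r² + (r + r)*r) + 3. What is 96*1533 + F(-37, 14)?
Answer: 234291457/1592 ≈ 1.4717e+5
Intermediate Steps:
o(r) = 5 + 3*r² (o(r) = 2 + ((r² + (r + r)*r) + 3) = 2 + ((r² + (2*r)*r) + 3) = 2 + ((r² + 2*r²) + 3) = 2 + (3*r² + 3) = 2 + (3 + 3*r²) = 5 + 3*r²)
F(z, j) = 1/(5 + 3*(-9 - j)²) (F(z, j) = 1/(5 + 3*(3*(-3) - j)²) = 1/(5 + 3*(-9 - j)²))
96*1533 + F(-37, 14) = 96*1533 + 1/(5 + 3*(9 + 14)²) = 147168 + 1/(5 + 3*23²) = 147168 + 1/(5 + 3*529) = 147168 + 1/(5 + 1587) = 147168 + 1/1592 = 234291457/1592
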